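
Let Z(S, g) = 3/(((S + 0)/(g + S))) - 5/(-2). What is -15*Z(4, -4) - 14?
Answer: -103/2 ≈ -51.500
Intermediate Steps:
Z(S, g) = 5/2 + 3*(S + g)/S (Z(S, g) = 3/((S/(S + g))) - 5*(-½) = 3*((S + g)/S) + 5/2 = 3*(S + g)/S + 5/2 = 5/2 + 3*(S + g)/S)
-15*Z(4, -4) - 14 = -15*(11/2 + 3*(-4)/4) - 14 = -15*(11/2 + 3*(-4)*(¼)) - 14 = -15*(11/2 - 3) - 14 = -15*5/2 - 14 = -75/2 - 14 = -103/2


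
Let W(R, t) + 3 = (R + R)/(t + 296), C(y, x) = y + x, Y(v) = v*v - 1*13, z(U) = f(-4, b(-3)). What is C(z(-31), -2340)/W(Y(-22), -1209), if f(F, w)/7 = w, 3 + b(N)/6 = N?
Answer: 262944/409 ≈ 642.89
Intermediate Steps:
b(N) = -18 + 6*N
f(F, w) = 7*w
z(U) = -252 (z(U) = 7*(-18 + 6*(-3)) = 7*(-18 - 18) = 7*(-36) = -252)
Y(v) = -13 + v² (Y(v) = v² - 13 = -13 + v²)
C(y, x) = x + y
W(R, t) = -3 + 2*R/(296 + t) (W(R, t) = -3 + (R + R)/(t + 296) = -3 + (2*R)/(296 + t) = -3 + 2*R/(296 + t))
C(z(-31), -2340)/W(Y(-22), -1209) = (-2340 - 252)/(((-888 - 3*(-1209) + 2*(-13 + (-22)²))/(296 - 1209))) = -2592*(-913/(-888 + 3627 + 2*(-13 + 484))) = -2592*(-913/(-888 + 3627 + 2*471)) = -2592*(-913/(-888 + 3627 + 942)) = -2592/((-1/913*3681)) = -2592/(-3681/913) = -2592*(-913/3681) = 262944/409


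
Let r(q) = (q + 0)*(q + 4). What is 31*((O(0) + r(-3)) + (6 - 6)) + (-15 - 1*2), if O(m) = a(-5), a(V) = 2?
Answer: -48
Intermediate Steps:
O(m) = 2
r(q) = q*(4 + q)
31*((O(0) + r(-3)) + (6 - 6)) + (-15 - 1*2) = 31*((2 - 3*(4 - 3)) + (6 - 6)) + (-15 - 1*2) = 31*((2 - 3*1) + 0) + (-15 - 2) = 31*((2 - 3) + 0) - 17 = 31*(-1 + 0) - 17 = 31*(-1) - 17 = -31 - 17 = -48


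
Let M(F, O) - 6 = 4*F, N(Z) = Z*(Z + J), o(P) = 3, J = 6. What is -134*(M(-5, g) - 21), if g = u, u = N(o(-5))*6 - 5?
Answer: 4690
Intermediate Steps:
N(Z) = Z*(6 + Z) (N(Z) = Z*(Z + 6) = Z*(6 + Z))
u = 157 (u = (3*(6 + 3))*6 - 5 = (3*9)*6 - 5 = 27*6 - 5 = 162 - 5 = 157)
g = 157
M(F, O) = 6 + 4*F
-134*(M(-5, g) - 21) = -134*((6 + 4*(-5)) - 21) = -134*((6 - 20) - 21) = -134*(-14 - 21) = -134*(-35) = 4690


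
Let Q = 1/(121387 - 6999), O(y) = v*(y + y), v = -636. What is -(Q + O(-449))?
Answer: -65330189665/114388 ≈ -5.7113e+5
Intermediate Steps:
O(y) = -1272*y (O(y) = -636*(y + y) = -1272*y)
Q = 1/114388 ≈ 8.7422e-6
-(Q + O(-449)) = -(1/114388 - 1272*(-449)) = -(1/114388 + 571128) = -1*65330189665/114388 = -65330189665/114388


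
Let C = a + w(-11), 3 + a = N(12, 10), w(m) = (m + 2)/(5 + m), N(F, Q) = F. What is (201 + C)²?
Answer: 178929/4 ≈ 44732.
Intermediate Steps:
w(m) = (2 + m)/(5 + m)
a = 9 (a = -3 + 12 = 9)
C = 21/2 (C = 9 + (2 - 11)/(5 - 11) = 9 - 9/(-6) = 9 - ⅙*(-9) = 9 + 3/2 = 21/2 ≈ 10.500)
(201 + C)² = (201 + 21/2)² = (423/2)² = 178929/4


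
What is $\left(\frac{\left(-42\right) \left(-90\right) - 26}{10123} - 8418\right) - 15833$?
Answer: $- \frac{245489119}{10123} \approx -24251.0$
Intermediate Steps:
$\left(\frac{\left(-42\right) \left(-90\right) - 26}{10123} - 8418\right) - 15833 = \left(\left(3780 - 26\right) \frac{1}{10123} - 8418\right) - 15833 = \left(3754 \cdot \frac{1}{10123} - 8418\right) - 15833 = \left(\frac{3754}{10123} - 8418\right) - 15833 = - \frac{85211660}{10123} - 15833 = - \frac{245489119}{10123}$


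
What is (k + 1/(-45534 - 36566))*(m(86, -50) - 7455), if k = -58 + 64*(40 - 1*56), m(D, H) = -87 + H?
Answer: 168603517498/20525 ≈ 8.2145e+6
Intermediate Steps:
k = -1082 (k = -58 + 64*(40 - 56) = -58 + 64*(-16) = -58 - 1024 = -1082)
(k + 1/(-45534 - 36566))*(m(86, -50) - 7455) = (-1082 + 1/(-45534 - 36566))*((-87 - 50) - 7455) = (-1082 + 1/(-82100))*(-137 - 7455) = (-1082 - 1/82100)*(-7592) = -88832201/82100*(-7592) = 168603517498/20525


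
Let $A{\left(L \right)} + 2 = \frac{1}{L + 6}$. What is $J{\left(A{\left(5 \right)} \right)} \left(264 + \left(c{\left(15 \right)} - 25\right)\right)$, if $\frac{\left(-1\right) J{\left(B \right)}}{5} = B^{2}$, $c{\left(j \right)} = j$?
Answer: $- \frac{560070}{121} \approx -4628.7$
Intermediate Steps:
$A{\left(L \right)} = -2 + \frac{1}{6 + L}$ ($A{\left(L \right)} = -2 + \frac{1}{L + 6} = -2 + \frac{1}{6 + L}$)
$J{\left(B \right)} = - 5 B^{2}$
$J{\left(A{\left(5 \right)} \right)} \left(264 + \left(c{\left(15 \right)} - 25\right)\right) = - 5 \left(\frac{-11 - 10}{6 + 5}\right)^{2} \left(264 + \left(15 - 25\right)\right) = - 5 \left(\frac{-11 - 10}{11}\right)^{2} \left(264 + \left(15 - 25\right)\right) = - 5 \left(\frac{1}{11} \left(-21\right)\right)^{2} \left(264 - 10\right) = - 5 \left(- \frac{21}{11}\right)^{2} \cdot 254 = \left(-5\right) \frac{441}{121} \cdot 254 = \left(- \frac{2205}{121}\right) 254 = - \frac{560070}{121}$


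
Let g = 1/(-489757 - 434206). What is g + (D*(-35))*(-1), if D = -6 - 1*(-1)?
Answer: -161693526/923963 ≈ -175.00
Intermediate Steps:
D = -5 (D = -6 + 1 = -5)
g = -1/923963 (g = 1/(-923963) = -1/923963 ≈ -1.0823e-6)
g + (D*(-35))*(-1) = -1/923963 - 5*(-35)*(-1) = -1/923963 + 175*(-1) = -1/923963 - 175 = -161693526/923963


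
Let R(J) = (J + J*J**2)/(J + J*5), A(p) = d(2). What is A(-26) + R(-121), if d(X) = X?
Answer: 7327/3 ≈ 2442.3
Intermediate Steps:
A(p) = 2
R(J) = (J + J**3)/(6*J) (R(J) = (J + J**3)/(J + 5*J) = (J + J**3)/((6*J)) = (J + J**3)*(1/(6*J)) = (J + J**3)/(6*J))
A(-26) + R(-121) = 2 + (1/6 + (1/6)*(-121)**2) = 2 + (1/6 + (1/6)*14641) = 2 + (1/6 + 14641/6) = 2 + 7321/3 = 7327/3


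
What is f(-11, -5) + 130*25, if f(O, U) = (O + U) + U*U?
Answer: 3259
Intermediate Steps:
f(O, U) = O + U + U² (f(O, U) = (O + U) + U² = O + U + U²)
f(-11, -5) + 130*25 = (-11 - 5 + (-5)²) + 130*25 = (-11 - 5 + 25) + 3250 = 9 + 3250 = 3259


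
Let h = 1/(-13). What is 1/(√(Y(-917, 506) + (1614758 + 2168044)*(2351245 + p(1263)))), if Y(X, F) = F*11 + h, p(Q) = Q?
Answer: √167104795937105/38562645216255 ≈ 3.3522e-7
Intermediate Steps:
h = -1/13 ≈ -0.076923
Y(X, F) = -1/13 + 11*F (Y(X, F) = F*11 - 1/13 = 11*F - 1/13 = -1/13 + 11*F)
1/(√(Y(-917, 506) + (1614758 + 2168044)*(2351245 + p(1263)))) = 1/(√((-1/13 + 11*506) + (1614758 + 2168044)*(2351245 + 1263))) = 1/(√((-1/13 + 5566) + 3782802*2352508)) = 1/(√(72357/13 + 8899071967416)) = 1/(√(115687935648765/13)) = 1/(3*√167104795937105/13) = √167104795937105/38562645216255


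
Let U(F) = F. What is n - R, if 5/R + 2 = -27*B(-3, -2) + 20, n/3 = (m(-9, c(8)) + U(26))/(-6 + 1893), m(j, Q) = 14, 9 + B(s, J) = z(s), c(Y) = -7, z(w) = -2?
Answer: 1891/39627 ≈ 0.047720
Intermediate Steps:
B(s, J) = -11 (B(s, J) = -9 - 2 = -11)
n = 40/629 (n = 3*((14 + 26)/(-6 + 1893)) = 3*(40/1887) = 40/629 ≈ 0.063593)
R = 1/63 (R = 5/(-2 + (-27*(-11) + 20)) = 5/(-2 + (297 + 20)) = 5/(-2 + 317) = 5/315 = 5*(1/315) = 1/63 ≈ 0.015873)
n - R = 40/629 - 1*1/63 = 40/629 - 1/63 = 1891/39627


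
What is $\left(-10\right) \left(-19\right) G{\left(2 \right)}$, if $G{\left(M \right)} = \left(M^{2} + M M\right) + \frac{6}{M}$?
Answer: $2090$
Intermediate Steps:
$G{\left(M \right)} = 2 M^{2} + \frac{6}{M}$ ($G{\left(M \right)} = \left(M^{2} + M^{2}\right) + \frac{6}{M} = 2 M^{2} + \frac{6}{M}$)
$\left(-10\right) \left(-19\right) G{\left(2 \right)} = \left(-10\right) \left(-19\right) \frac{2 \left(3 + 2^{3}\right)}{2} = 190 \cdot 2 \cdot \frac{1}{2} \left(3 + 8\right) = 190 \cdot 2 \cdot \frac{1}{2} \cdot 11 = 190 \cdot 11 = 2090$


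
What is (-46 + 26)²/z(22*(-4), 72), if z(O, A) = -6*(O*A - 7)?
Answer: 200/19029 ≈ 0.010510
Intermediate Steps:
z(O, A) = 42 - 6*A*O (z(O, A) = -6*(A*O - 7) = -6*(-7 + A*O) = 42 - 6*A*O)
(-46 + 26)²/z(22*(-4), 72) = (-46 + 26)²/(42 - 6*72*22*(-4)) = (-20)²/(42 - 6*72*(-88)) = 400/(42 + 38016) = 400/38058 = 400*(1/38058) = 200/19029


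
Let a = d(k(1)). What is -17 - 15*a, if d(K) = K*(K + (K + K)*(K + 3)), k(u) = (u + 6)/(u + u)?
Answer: -5179/2 ≈ -2589.5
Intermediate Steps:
k(u) = (6 + u)/(2*u) (k(u) = (6 + u)/((2*u)) = (6 + u)*(1/(2*u)) = (6 + u)/(2*u))
d(K) = K*(K + 2*K*(3 + K)) (d(K) = K*(K + (2*K)*(3 + K)) = K*(K + 2*K*(3 + K)))
a = 343/2 (a = ((1/2)*(6 + 1)/1)**2*(7 + 2*((1/2)*(6 + 1)/1)) = ((1/2)*1*7)**2*(7 + 2*((1/2)*1*7)) = (7/2)**2*(7 + 2*(7/2)) = 49*(7 + 7)/4 = (49/4)*14 = 343/2 ≈ 171.50)
-17 - 15*a = -17 - 15*343/2 = -17 - 5145/2 = -5179/2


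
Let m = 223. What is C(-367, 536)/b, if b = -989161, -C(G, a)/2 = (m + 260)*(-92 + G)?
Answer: -19278/43007 ≈ -0.44825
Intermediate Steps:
C(G, a) = 88872 - 966*G (C(G, a) = -2*(223 + 260)*(-92 + G) = -966*(-92 + G) = -2*(-44436 + 483*G) = 88872 - 966*G)
C(-367, 536)/b = (88872 - 966*(-367))/(-989161) = (88872 + 354522)*(-1/989161) = 443394*(-1/989161) = -19278/43007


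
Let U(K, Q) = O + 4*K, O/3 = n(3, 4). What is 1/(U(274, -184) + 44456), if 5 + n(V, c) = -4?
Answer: 1/45525 ≈ 2.1966e-5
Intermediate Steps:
n(V, c) = -9 (n(V, c) = -5 - 4 = -9)
O = -27 (O = 3*(-9) = -27)
U(K, Q) = -27 + 4*K
1/(U(274, -184) + 44456) = 1/((-27 + 4*274) + 44456) = 1/((-27 + 1096) + 44456) = 1/(1069 + 44456) = 1/45525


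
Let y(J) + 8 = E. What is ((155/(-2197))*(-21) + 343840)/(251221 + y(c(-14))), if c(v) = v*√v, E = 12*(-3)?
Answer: 755419735/551835869 ≈ 1.3689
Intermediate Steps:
E = -36
c(v) = v^(3/2)
y(J) = -44 (y(J) = -8 - 36 = -44)
((155/(-2197))*(-21) + 343840)/(251221 + y(c(-14))) = ((155/(-2197))*(-21) + 343840)/(251221 - 44) = ((155*(-1/2197))*(-21) + 343840)/251177 = (-155/2197*(-21) + 343840)*(1/251177) = (3255/2197 + 343840)*(1/251177) = (755419735/2197)*(1/251177) = 755419735/551835869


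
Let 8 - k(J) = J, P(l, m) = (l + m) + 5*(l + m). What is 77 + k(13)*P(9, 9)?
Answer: -463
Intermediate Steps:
P(l, m) = 6*l + 6*m (P(l, m) = (l + m) + (5*l + 5*m) = 6*l + 6*m)
k(J) = 8 - J
77 + k(13)*P(9, 9) = 77 + (8 - 1*13)*(6*9 + 6*9) = 77 + (8 - 13)*(54 + 54) = 77 - 5*108 = 77 - 540 = -463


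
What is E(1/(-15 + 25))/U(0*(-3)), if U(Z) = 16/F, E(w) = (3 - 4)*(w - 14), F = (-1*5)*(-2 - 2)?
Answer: 139/8 ≈ 17.375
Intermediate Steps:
F = 20 (F = -5*(-4) = 20)
E(w) = 14 - w (E(w) = -(-14 + w) = 14 - w)
U(Z) = ⅘ (U(Z) = 16/20 = 16*(1/20) = ⅘)
E(1/(-15 + 25))/U(0*(-3)) = (14 - 1/(-15 + 25))/(⅘) = (14 - 1/10)*(5/4) = (14 - 1*⅒)*(5/4) = (14 - ⅒)*(5/4) = (139/10)*(5/4) = 139/8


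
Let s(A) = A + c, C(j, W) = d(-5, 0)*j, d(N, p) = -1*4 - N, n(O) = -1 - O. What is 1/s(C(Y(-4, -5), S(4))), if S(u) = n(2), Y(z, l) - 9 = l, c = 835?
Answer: 1/839 ≈ 0.0011919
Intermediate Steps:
Y(z, l) = 9 + l
S(u) = -3 (S(u) = -1 - 1*2 = -1 - 2 = -3)
d(N, p) = -4 - N
C(j, W) = j (C(j, W) = (-4 - 1*(-5))*j = (-4 + 5)*j = 1*j = j)
s(A) = 835 + A (s(A) = A + 835 = 835 + A)
1/s(C(Y(-4, -5), S(4))) = 1/(835 + (9 - 5)) = 1/(835 + 4) = 1/839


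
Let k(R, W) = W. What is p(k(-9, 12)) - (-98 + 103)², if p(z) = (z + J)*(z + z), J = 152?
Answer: 3911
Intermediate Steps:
p(z) = 2*z*(152 + z) (p(z) = (z + 152)*(z + z) = (152 + z)*(2*z) = 2*z*(152 + z))
p(k(-9, 12)) - (-98 + 103)² = 2*12*(152 + 12) - (-98 + 103)² = 2*12*164 - 1*5² = 3936 - 1*25 = 3936 - 25 = 3911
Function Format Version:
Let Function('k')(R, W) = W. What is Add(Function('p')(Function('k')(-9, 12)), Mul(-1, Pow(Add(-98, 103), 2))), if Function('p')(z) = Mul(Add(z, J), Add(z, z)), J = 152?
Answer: 3911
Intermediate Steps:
Function('p')(z) = Mul(2, z, Add(152, z)) (Function('p')(z) = Mul(Add(z, 152), Add(z, z)) = Mul(Add(152, z), Mul(2, z)) = Mul(2, z, Add(152, z)))
Add(Function('p')(Function('k')(-9, 12)), Mul(-1, Pow(Add(-98, 103), 2))) = Add(Mul(2, 12, Add(152, 12)), Mul(-1, Pow(Add(-98, 103), 2))) = Add(Mul(2, 12, 164), Mul(-1, Pow(5, 2))) = Add(3936, Mul(-1, 25)) = Add(3936, -25) = 3911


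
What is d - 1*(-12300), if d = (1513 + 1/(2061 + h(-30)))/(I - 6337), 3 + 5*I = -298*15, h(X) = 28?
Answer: 464526579655/37767031 ≈ 12300.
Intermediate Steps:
I = -4473/5 (I = -⅗ + (-298*15)/5 = -⅗ + (⅕)*(-4470) = -⅗ - 894 = -4473/5 ≈ -894.60)
d = -7901645/37767031 (d = (1513 + 1/(2061 + 28))/(-4473/5 - 6337) = (1513 + 1/2089)/(-36158/5) = (1513 + 1/2089)*(-5/36158) = (3160658/2089)*(-5/36158) = -7901645/37767031 ≈ -0.20922)
d - 1*(-12300) = -7901645/37767031 - 1*(-12300) = -7901645/37767031 + 12300 = 464526579655/37767031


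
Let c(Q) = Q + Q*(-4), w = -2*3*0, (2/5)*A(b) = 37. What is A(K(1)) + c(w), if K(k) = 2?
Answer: 185/2 ≈ 92.500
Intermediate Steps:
A(b) = 185/2 (A(b) = (5/2)*37 = 185/2)
w = 0 (w = -6*0 = 0)
c(Q) = -3*Q (c(Q) = Q - 4*Q = -3*Q)
A(K(1)) + c(w) = 185/2 - 3*0 = 185/2 + 0 = 185/2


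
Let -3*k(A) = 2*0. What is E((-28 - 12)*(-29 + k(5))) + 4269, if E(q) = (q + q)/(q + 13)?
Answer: 5009857/1173 ≈ 4271.0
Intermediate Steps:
k(A) = 0 (k(A) = -2*0/3 = -⅓*0 = 0)
E(q) = 2*q/(13 + q) (E(q) = (2*q)/(13 + q) = 2*q/(13 + q))
E((-28 - 12)*(-29 + k(5))) + 4269 = 2*((-28 - 12)*(-29 + 0))/(13 + (-28 - 12)*(-29 + 0)) + 4269 = 2*(-40*(-29))/(13 - 40*(-29)) + 4269 = 2*1160/(13 + 1160) + 4269 = 2*1160/1173 + 4269 = 2*1160*(1/1173) + 4269 = 2320/1173 + 4269 = 5009857/1173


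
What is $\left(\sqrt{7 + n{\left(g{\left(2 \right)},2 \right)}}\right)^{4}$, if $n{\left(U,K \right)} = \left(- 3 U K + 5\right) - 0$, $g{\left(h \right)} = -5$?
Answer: $1764$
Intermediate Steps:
$n{\left(U,K \right)} = 5 - 3 K U$ ($n{\left(U,K \right)} = \left(- 3 K U + 5\right) + 0 = \left(5 - 3 K U\right) + 0 = 5 - 3 K U$)
$\left(\sqrt{7 + n{\left(g{\left(2 \right)},2 \right)}}\right)^{4} = \left(\sqrt{7 - \left(-5 + 6 \left(-5\right)\right)}\right)^{4} = \left(\sqrt{7 + \left(5 + 30\right)}\right)^{4} = \left(\sqrt{7 + 35}\right)^{4} = \left(\sqrt{42}\right)^{4} = 1764$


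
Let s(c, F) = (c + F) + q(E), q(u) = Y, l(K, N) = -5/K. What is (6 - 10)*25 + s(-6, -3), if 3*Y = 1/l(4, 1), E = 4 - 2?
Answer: -1639/15 ≈ -109.27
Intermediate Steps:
E = 2
Y = -4/15 (Y = (1/(-5/4))/3 = (1*(-⅘))/3 = (⅓)*(-⅘) = -4/15 ≈ -0.26667)
q(u) = -4/15
s(c, F) = -4/15 + F + c (s(c, F) = (c + F) - 4/15 = (F + c) - 4/15 = -4/15 + F + c)
(6 - 10)*25 + s(-6, -3) = (6 - 10)*25 + (-4/15 - 3 - 6) = -4*25 - 139/15 = -100 - 139/15 = -1639/15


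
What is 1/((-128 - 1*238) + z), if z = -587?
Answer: -1/953 ≈ -0.0010493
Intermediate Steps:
1/((-128 - 1*238) + z) = 1/((-128 - 1*238) - 587) = 1/((-128 - 238) - 587) = 1/(-366 - 587) = 1/(-953) = -1/953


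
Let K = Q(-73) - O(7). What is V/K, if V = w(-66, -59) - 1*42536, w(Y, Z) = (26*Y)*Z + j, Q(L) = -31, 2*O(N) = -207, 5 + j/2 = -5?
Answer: 117376/145 ≈ 809.49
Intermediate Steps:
j = -20 (j = -10 + 2*(-5) = -10 - 10 = -20)
O(N) = -207/2 (O(N) = (½)*(-207) = -207/2)
w(Y, Z) = -20 + 26*Y*Z (w(Y, Z) = (26*Y)*Z - 20 = 26*Y*Z - 20 = -20 + 26*Y*Z)
K = 145/2 (K = -31 - 1*(-207/2) = -31 + 207/2 = 145/2 ≈ 72.500)
V = 58688 (V = (-20 + 26*(-66)*(-59)) - 1*42536 = (-20 + 101244) - 42536 = 101224 - 42536 = 58688)
V/K = 58688/(145/2) = 58688*(2/145) = 117376/145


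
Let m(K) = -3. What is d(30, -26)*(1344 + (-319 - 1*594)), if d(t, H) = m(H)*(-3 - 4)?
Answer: 9051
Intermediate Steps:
d(t, H) = 21 (d(t, H) = -3*(-3 - 4) = -3*(-7) = 21)
d(30, -26)*(1344 + (-319 - 1*594)) = 21*(1344 + (-319 - 1*594)) = 21*(1344 + (-319 - 594)) = 21*(1344 - 913) = 21*431 = 9051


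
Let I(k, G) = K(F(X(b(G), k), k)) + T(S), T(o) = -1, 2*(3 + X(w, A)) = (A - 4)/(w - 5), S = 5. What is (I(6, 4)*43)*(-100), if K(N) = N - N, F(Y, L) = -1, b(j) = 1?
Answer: 4300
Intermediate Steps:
X(w, A) = -3 + (-4 + A)/(2*(-5 + w)) (X(w, A) = -3 + ((A - 4)/(w - 5))/2 = -3 + ((-4 + A)/(-5 + w))/2 = -3 + (-4 + A)/(2*(-5 + w)))
K(N) = 0
I(k, G) = -1 (I(k, G) = 0 - 1 = -1)
(I(6, 4)*43)*(-100) = -1*43*(-100) = -43*(-100) = 4300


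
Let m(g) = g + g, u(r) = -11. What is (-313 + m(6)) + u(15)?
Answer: -312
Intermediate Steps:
m(g) = 2*g
(-313 + m(6)) + u(15) = (-313 + 2*6) - 11 = (-313 + 12) - 11 = -301 - 11 = -312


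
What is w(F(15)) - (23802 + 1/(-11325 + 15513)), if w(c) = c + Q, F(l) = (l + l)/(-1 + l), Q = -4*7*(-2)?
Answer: -696074923/29316 ≈ -23744.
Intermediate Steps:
Q = 56 (Q = -28*(-2) = 56)
F(l) = 2*l/(-1 + l) (F(l) = (2*l)/(-1 + l) = 2*l/(-1 + l))
w(c) = 56 + c (w(c) = c + 56 = 56 + c)
w(F(15)) - (23802 + 1/(-11325 + 15513)) = (56 + 2*15/(-1 + 15)) - (23802 + 1/(-11325 + 15513)) = (56 + 2*15/14) - (23802 + 1/4188) = (56 + 2*15*(1/14)) - (23802 + 1/4188) = (56 + 15/7) - 1*99682777/4188 = 407/7 - 99682777/4188 = -696074923/29316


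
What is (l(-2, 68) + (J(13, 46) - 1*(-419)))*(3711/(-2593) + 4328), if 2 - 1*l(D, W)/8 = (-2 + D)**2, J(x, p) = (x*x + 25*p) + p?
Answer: 18757821896/2593 ≈ 7.2340e+6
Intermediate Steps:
J(x, p) = x**2 + 26*p (J(x, p) = (x**2 + 25*p) + p = x**2 + 26*p)
l(D, W) = 16 - 8*(-2 + D)**2
(l(-2, 68) + (J(13, 46) - 1*(-419)))*(3711/(-2593) + 4328) = ((16 - 8*(-2 - 2)**2) + ((13**2 + 26*46) - 1*(-419)))*(3711/(-2593) + 4328) = ((16 - 8*(-4)**2) + ((169 + 1196) + 419))*(3711*(-1/2593) + 4328) = ((16 - 8*16) + (1365 + 419))*(-3711/2593 + 4328) = ((16 - 128) + 1784)*(11218793/2593) = (-112 + 1784)*(11218793/2593) = 1672*(11218793/2593) = 18757821896/2593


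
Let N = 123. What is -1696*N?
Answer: -208608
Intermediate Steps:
-1696*N = -1696*123 = -208608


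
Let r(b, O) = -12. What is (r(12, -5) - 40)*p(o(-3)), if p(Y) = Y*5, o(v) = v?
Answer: 780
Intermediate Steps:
p(Y) = 5*Y
(r(12, -5) - 40)*p(o(-3)) = (-12 - 40)*(5*(-3)) = -52*(-15) = 780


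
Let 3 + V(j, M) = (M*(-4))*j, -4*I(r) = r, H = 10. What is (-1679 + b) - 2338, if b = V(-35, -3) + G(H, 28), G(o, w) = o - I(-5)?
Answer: -17725/4 ≈ -4431.3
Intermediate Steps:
I(r) = -r/4
G(o, w) = -5/4 + o (G(o, w) = o - (-1)*(-5)/4 = o - 1*5/4 = o - 5/4 = -5/4 + o)
V(j, M) = -3 - 4*M*j (V(j, M) = -3 + (M*(-4))*j = -3 + (-4*M)*j = -3 - 4*M*j)
b = -1657/4 (b = (-3 - 4*(-3)*(-35)) + (-5/4 + 10) = (-3 - 420) + 35/4 = -423 + 35/4 = -1657/4 ≈ -414.25)
(-1679 + b) - 2338 = (-1679 - 1657/4) - 2338 = -8373/4 - 2338 = -17725/4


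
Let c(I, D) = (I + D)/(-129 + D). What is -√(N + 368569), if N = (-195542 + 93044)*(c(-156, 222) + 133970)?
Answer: -I*√13195838143487/31 ≈ -1.1718e+5*I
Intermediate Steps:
c(I, D) = (D + I)/(-129 + D)
N = -425683623816/31 (N = (-195542 + 93044)*((222 - 156)/(-129 + 222) + 133970) = -102498*(66/93 + 133970) = -102498*((1/93)*66 + 133970) = -102498*(22/31 + 133970) = -102498*4153092/31 = -425683623816/31 ≈ -1.3732e+10)
-√(N + 368569) = -√(-425683623816/31 + 368569) = -√(-425672198177/31) = -I*√13195838143487/31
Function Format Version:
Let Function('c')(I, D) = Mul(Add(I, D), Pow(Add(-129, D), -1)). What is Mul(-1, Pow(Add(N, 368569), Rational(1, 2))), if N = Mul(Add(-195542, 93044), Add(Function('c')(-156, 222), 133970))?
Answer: Mul(Rational(-1, 31), I, Pow(13195838143487, Rational(1, 2))) ≈ Mul(-1.1718e+5, I)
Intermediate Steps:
Function('c')(I, D) = Mul(Pow(Add(-129, D), -1), Add(D, I)) (Function('c')(I, D) = Mul(Add(D, I), Pow(Add(-129, D), -1)) = Mul(Pow(Add(-129, D), -1), Add(D, I)))
N = Rational(-425683623816, 31) (N = Mul(Add(-195542, 93044), Add(Mul(Pow(Add(-129, 222), -1), Add(222, -156)), 133970)) = Mul(-102498, Add(Mul(Pow(93, -1), 66), 133970)) = Mul(-102498, Add(Mul(Rational(1, 93), 66), 133970)) = Mul(-102498, Add(Rational(22, 31), 133970)) = Mul(-102498, Rational(4153092, 31)) = Rational(-425683623816, 31) ≈ -1.3732e+10)
Mul(-1, Pow(Add(N, 368569), Rational(1, 2))) = Mul(-1, Pow(Add(Rational(-425683623816, 31), 368569), Rational(1, 2))) = Mul(-1, Pow(Rational(-425672198177, 31), Rational(1, 2))) = Mul(-1, Mul(Rational(1, 31), I, Pow(13195838143487, Rational(1, 2)))) = Mul(Rational(-1, 31), I, Pow(13195838143487, Rational(1, 2)))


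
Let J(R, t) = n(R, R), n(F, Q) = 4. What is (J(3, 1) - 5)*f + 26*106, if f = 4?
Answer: 2752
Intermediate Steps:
J(R, t) = 4
(J(3, 1) - 5)*f + 26*106 = (4 - 5)*4 + 26*106 = -1*4 + 2756 = -4 + 2756 = 2752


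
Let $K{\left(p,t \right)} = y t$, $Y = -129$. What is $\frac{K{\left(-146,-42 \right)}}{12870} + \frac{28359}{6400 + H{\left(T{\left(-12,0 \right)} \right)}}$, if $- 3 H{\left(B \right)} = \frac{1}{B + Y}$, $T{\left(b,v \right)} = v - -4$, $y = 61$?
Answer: $\frac{21786470198}{5148002145} \approx 4.232$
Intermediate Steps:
$T{\left(b,v \right)} = 4 + v$ ($T{\left(b,v \right)} = v + 4 = 4 + v$)
$K{\left(p,t \right)} = 61 t$
$H{\left(B \right)} = - \frac{1}{3 \left(-129 + B\right)}$ ($H{\left(B \right)} = - \frac{1}{3 \left(B - 129\right)} = - \frac{1}{3 \left(-129 + B\right)}$)
$\frac{K{\left(-146,-42 \right)}}{12870} + \frac{28359}{6400 + H{\left(T{\left(-12,0 \right)} \right)}} = \frac{61 \left(-42\right)}{12870} + \frac{28359}{6400 - \frac{1}{-387 + 3 \left(4 + 0\right)}} = \left(-2562\right) \frac{1}{12870} + \frac{28359}{6400 - \frac{1}{-387 + 3 \cdot 4}} = - \frac{427}{2145} + \frac{28359}{6400 - \frac{1}{-387 + 12}} = - \frac{427}{2145} + \frac{28359}{6400 - \frac{1}{-375}} = - \frac{427}{2145} + \frac{28359}{6400 - - \frac{1}{375}} = - \frac{427}{2145} + \frac{28359}{6400 + \frac{1}{375}} = - \frac{427}{2145} + \frac{28359}{\frac{2400001}{375}} = - \frac{427}{2145} + 28359 \cdot \frac{375}{2400001} = - \frac{427}{2145} + \frac{10634625}{2400001} = \frac{21786470198}{5148002145}$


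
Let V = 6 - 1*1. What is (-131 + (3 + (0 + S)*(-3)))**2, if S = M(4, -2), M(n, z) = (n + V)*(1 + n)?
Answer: 69169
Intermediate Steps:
V = 5 (V = 6 - 1 = 5)
M(n, z) = (1 + n)*(5 + n) (M(n, z) = (n + 5)*(1 + n) = (5 + n)*(1 + n) = (1 + n)*(5 + n))
S = 45 (S = 5 + 4**2 + 6*4 = 5 + 16 + 24 = 45)
(-131 + (3 + (0 + S)*(-3)))**2 = (-131 + (3 + (0 + 45)*(-3)))**2 = (-131 + (3 + 45*(-3)))**2 = (-131 + (3 - 135))**2 = (-131 - 132)**2 = (-263)**2 = 69169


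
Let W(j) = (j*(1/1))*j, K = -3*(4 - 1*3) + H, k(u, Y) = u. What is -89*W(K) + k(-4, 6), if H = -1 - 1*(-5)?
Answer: -93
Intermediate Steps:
H = 4 (H = -1 + 5 = 4)
K = 1 (K = -3*(4 - 1*3) + 4 = -3*(4 - 3) + 4 = -3*1 + 4 = -3 + 4 = 1)
W(j) = j² (W(j) = (j*(1*1))*j = (j*1)*j = j*j = j²)
-89*W(K) + k(-4, 6) = -89*1² - 4 = -89*1 - 4 = -89 - 4 = -93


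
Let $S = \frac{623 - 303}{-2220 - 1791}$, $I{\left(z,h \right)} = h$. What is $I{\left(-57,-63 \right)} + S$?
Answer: $- \frac{253013}{4011} \approx -63.08$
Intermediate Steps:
$S = - \frac{320}{4011}$ ($S = \frac{320}{-4011} = 320 \left(- \frac{1}{4011}\right) = - \frac{320}{4011} \approx -0.079781$)
$I{\left(-57,-63 \right)} + S = -63 - \frac{320}{4011} = - \frac{253013}{4011}$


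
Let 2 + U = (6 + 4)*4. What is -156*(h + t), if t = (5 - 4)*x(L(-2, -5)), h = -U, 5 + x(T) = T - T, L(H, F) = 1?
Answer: 6708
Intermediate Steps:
U = 38 (U = -2 + (6 + 4)*4 = -2 + 10*4 = -2 + 40 = 38)
x(T) = -5 (x(T) = -5 + (T - T) = -5 + 0 = -5)
h = -38 (h = -1*38 = -38)
t = -5 (t = (5 - 4)*(-5) = 1*(-5) = -5)
-156*(h + t) = -156*(-38 - 5) = -156*(-43) = 6708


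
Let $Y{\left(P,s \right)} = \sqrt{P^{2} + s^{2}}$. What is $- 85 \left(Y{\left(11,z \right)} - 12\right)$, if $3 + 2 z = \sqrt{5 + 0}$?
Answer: $1020 - \frac{85 \sqrt{498 - 6 \sqrt{5}}}{2} \approx 84.437$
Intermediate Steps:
$z = - \frac{3}{2} + \frac{\sqrt{5}}{2}$ ($z = - \frac{3}{2} + \frac{\sqrt{5 + 0}}{2} = - \frac{3}{2} + \frac{\sqrt{5}}{2} \approx -0.38197$)
$- 85 \left(Y{\left(11,z \right)} - 12\right) = - 85 \left(\sqrt{11^{2} + \left(- \frac{3}{2} + \frac{\sqrt{5}}{2}\right)^{2}} - 12\right) = - 85 \left(\sqrt{121 + \left(- \frac{3}{2} + \frac{\sqrt{5}}{2}\right)^{2}} - 12\right) = - 85 \left(-12 + \sqrt{121 + \left(- \frac{3}{2} + \frac{\sqrt{5}}{2}\right)^{2}}\right) = 1020 - 85 \sqrt{121 + \left(- \frac{3}{2} + \frac{\sqrt{5}}{2}\right)^{2}}$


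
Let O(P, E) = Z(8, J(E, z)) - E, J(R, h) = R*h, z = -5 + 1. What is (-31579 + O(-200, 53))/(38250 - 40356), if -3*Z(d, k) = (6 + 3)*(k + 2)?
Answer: 5167/351 ≈ 14.721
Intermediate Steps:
z = -4
Z(d, k) = -6 - 3*k (Z(d, k) = -(6 + 3)*(k + 2)/3 = -3*(2 + k) = -(18 + 9*k)/3 = -6 - 3*k)
O(P, E) = -6 + 11*E (O(P, E) = (-6 - 3*E*(-4)) - E = (-6 - (-12)*E) - E = (-6 + 12*E) - E = -6 + 11*E)
(-31579 + O(-200, 53))/(38250 - 40356) = (-31579 + (-6 + 11*53))/(38250 - 40356) = (-31579 + (-6 + 583))/(-2106) = (-31579 + 577)*(-1/2106) = -31002*(-1/2106) = 5167/351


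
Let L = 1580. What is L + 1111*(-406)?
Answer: -449486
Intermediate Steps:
L + 1111*(-406) = 1580 + 1111*(-406) = 1580 - 451066 = -449486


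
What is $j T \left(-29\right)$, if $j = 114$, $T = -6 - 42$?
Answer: $158688$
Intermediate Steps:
$T = -48$ ($T = -6 - 42 = -48$)
$j T \left(-29\right) = 114 \left(-48\right) \left(-29\right) = \left(-5472\right) \left(-29\right) = 158688$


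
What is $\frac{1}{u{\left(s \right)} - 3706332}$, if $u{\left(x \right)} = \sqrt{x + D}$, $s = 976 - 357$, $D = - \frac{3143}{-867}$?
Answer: $- \frac{803347461}{2977472401688098} - \frac{17 \sqrt{404862}}{5954944803376196} \approx -2.6981 \cdot 10^{-7}$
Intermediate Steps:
$D = \frac{3143}{867}$ ($D = \left(-3143\right) \left(- \frac{1}{867}\right) = \frac{3143}{867} \approx 3.6251$)
$s = 619$ ($s = 976 - 357 = 619$)
$u{\left(x \right)} = \sqrt{\frac{3143}{867} + x}$ ($u{\left(x \right)} = \sqrt{x + \frac{3143}{867}} = \sqrt{\frac{3143}{867} + x}$)
$\frac{1}{u{\left(s \right)} - 3706332} = \frac{1}{\frac{\sqrt{9429 + 2601 \cdot 619}}{51} - 3706332} = \frac{1}{\frac{\sqrt{9429 + 1610019}}{51} - 3706332} = \frac{1}{\frac{\sqrt{1619448}}{51} - 3706332} = \frac{1}{\frac{2 \sqrt{404862}}{51} - 3706332} = \frac{1}{-3706332 + \frac{2 \sqrt{404862}}{51}}$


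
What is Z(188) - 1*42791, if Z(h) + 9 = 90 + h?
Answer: -42522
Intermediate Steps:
Z(h) = 81 + h (Z(h) = -9 + (90 + h) = 81 + h)
Z(188) - 1*42791 = (81 + 188) - 1*42791 = 269 - 42791 = -42522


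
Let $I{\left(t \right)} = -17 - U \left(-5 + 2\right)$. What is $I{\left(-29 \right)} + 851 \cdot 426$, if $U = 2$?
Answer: $362515$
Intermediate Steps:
$I{\left(t \right)} = -11$ ($I{\left(t \right)} = -17 - 2 \left(-5 + 2\right) = -17 - 2 \left(-3\right) = -17 - -6 = -17 + 6 = -11$)
$I{\left(-29 \right)} + 851 \cdot 426 = -11 + 851 \cdot 426 = -11 + 362526 = 362515$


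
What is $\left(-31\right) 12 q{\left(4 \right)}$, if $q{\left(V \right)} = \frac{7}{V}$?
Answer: $-651$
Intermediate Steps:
$\left(-31\right) 12 q{\left(4 \right)} = \left(-31\right) 12 \cdot \frac{7}{4} = - 372 \cdot 7 \cdot \frac{1}{4} = \left(-372\right) \frac{7}{4} = -651$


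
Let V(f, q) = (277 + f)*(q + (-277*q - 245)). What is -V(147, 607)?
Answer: 71137448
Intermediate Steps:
V(f, q) = (-245 - 276*q)*(277 + f) (V(f, q) = (277 + f)*(q + (-245 - 277*q)) = (277 + f)*(-245 - 276*q) = (-245 - 276*q)*(277 + f))
-V(147, 607) = -(-67865 - 76452*607 - 245*147 - 276*147*607) = -(-67865 - 46406364 - 36015 - 24627204) = -1*(-71137448) = 71137448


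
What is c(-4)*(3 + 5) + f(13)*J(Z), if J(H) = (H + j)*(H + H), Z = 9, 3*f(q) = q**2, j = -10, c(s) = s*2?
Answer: -1078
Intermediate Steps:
c(s) = 2*s
f(q) = q**2/3
J(H) = 2*H*(-10 + H) (J(H) = (H - 10)*(H + H) = (-10 + H)*(2*H) = 2*H*(-10 + H))
c(-4)*(3 + 5) + f(13)*J(Z) = (2*(-4))*(3 + 5) + ((1/3)*13**2)*(2*9*(-10 + 9)) = -8*8 + ((1/3)*169)*(2*9*(-1)) = -64 + (169/3)*(-18) = -64 - 1014 = -1078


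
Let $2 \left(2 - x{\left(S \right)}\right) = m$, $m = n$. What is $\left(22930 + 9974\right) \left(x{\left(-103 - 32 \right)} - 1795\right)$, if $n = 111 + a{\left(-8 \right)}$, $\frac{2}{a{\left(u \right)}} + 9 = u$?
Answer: $- \frac{1033958844}{17} \approx -6.0821 \cdot 10^{7}$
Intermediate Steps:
$a{\left(u \right)} = \frac{2}{-9 + u}$
$n = \frac{1885}{17}$ ($n = 111 + \frac{2}{-9 - 8} = 111 + \frac{2}{-17} = 111 + 2 \left(- \frac{1}{17}\right) = 111 - \frac{2}{17} = \frac{1885}{17} \approx 110.88$)
$m = \frac{1885}{17} \approx 110.88$
$x{\left(S \right)} = - \frac{1817}{34}$ ($x{\left(S \right)} = 2 - \frac{1885}{34} = - \frac{1817}{34}$)
$\left(22930 + 9974\right) \left(x{\left(-103 - 32 \right)} - 1795\right) = \left(22930 + 9974\right) \left(- \frac{1817}{34} - 1795\right) = 32904 \left(- \frac{62847}{34}\right) = - \frac{1033958844}{17}$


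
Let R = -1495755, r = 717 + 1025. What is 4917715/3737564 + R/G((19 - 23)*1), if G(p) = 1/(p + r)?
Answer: -9716254306027445/3737564 ≈ -2.5996e+9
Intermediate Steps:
r = 1742
G(p) = 1/(1742 + p) (G(p) = 1/(p + 1742) = 1/(1742 + p))
4917715/3737564 + R/G((19 - 23)*1) = 4917715/3737564 - 1495755/(1/(1742 + (19 - 23)*1)) = 4917715*(1/3737564) - 1495755/(1/(1742 - 4*1)) = 4917715/3737564 - 1495755/(1/(1742 - 4)) = 4917715/3737564 - 1495755/(1/1738) = 4917715/3737564 - 1495755/1/1738 = 4917715/3737564 - 1495755*1738 = 4917715/3737564 - 2599622190 = -9716254306027445/3737564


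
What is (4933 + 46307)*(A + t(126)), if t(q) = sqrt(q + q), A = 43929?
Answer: 2250921960 + 307440*sqrt(7) ≈ 2.2517e+9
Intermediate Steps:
t(q) = sqrt(2)*sqrt(q) (t(q) = sqrt(2*q) = sqrt(2)*sqrt(q))
(4933 + 46307)*(A + t(126)) = (4933 + 46307)*(43929 + sqrt(2)*sqrt(126)) = 51240*(43929 + sqrt(2)*(3*sqrt(14))) = 51240*(43929 + 6*sqrt(7)) = 2250921960 + 307440*sqrt(7)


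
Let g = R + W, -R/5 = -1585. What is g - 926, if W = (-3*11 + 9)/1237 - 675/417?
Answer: 1203147396/171943 ≈ 6997.4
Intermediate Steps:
R = 7925 (R = -5*(-1585) = 7925)
W = -281661/171943 (W = (-33 + 9)*(1/1237) - 675*1/417 = -24*1/1237 - 225/139 = -24/1237 - 225/139 = -281661/171943 ≈ -1.6381)
g = 1362366614/171943 (g = 7925 - 281661/171943 = 1362366614/171943 ≈ 7923.4)
g - 926 = 1362366614/171943 - 926 = 1203147396/171943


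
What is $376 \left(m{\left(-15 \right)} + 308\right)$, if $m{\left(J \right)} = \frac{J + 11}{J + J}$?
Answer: $\frac{1737872}{15} \approx 1.1586 \cdot 10^{5}$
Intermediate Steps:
$m{\left(J \right)} = \frac{11 + J}{2 J}$
$376 \left(m{\left(-15 \right)} + 308\right) = 376 \left(\frac{11 - 15}{2 \left(-15\right)} + 308\right) = 376 \left(\frac{1}{2} \left(- \frac{1}{15}\right) \left(-4\right) + 308\right) = 376 \left(\frac{2}{15} + 308\right) = 376 \cdot \frac{4622}{15} = \frac{1737872}{15}$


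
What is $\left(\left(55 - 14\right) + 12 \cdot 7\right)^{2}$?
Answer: $15625$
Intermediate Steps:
$\left(\left(55 - 14\right) + 12 \cdot 7\right)^{2} = \left(41 + 84\right)^{2} = 125^{2} = 15625$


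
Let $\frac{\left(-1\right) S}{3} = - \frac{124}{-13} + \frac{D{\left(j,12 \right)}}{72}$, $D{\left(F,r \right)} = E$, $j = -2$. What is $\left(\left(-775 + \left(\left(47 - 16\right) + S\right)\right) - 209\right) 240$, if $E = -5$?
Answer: $- \frac{3061990}{13} \approx -2.3554 \cdot 10^{5}$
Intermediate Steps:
$D{\left(F,r \right)} = -5$
$S = - \frac{8863}{312}$ ($S = - 3 \left(- \frac{124}{-13} - \frac{5}{72}\right) = - 3 \left(\left(-124\right) \left(- \frac{1}{13}\right) - \frac{5}{72}\right) = - 3 \left(\frac{124}{13} - \frac{5}{72}\right) = \left(-3\right) \frac{8863}{936} = - \frac{8863}{312} \approx -28.407$)
$\left(\left(-775 + \left(\left(47 - 16\right) + S\right)\right) - 209\right) 240 = \left(\left(-775 + \left(\left(47 - 16\right) - \frac{8863}{312}\right)\right) - 209\right) 240 = \left(\left(-775 + \left(31 - \frac{8863}{312}\right)\right) - 209\right) 240 = \left(\left(-775 + \frac{809}{312}\right) - 209\right) 240 = \left(- \frac{240991}{312} - 209\right) 240 = \left(- \frac{306199}{312}\right) 240 = - \frac{3061990}{13}$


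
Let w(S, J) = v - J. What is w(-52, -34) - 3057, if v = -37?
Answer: -3060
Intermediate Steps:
w(S, J) = -37 - J
w(-52, -34) - 3057 = (-37 - 1*(-34)) - 3057 = (-37 + 34) - 3057 = -3 - 3057 = -3060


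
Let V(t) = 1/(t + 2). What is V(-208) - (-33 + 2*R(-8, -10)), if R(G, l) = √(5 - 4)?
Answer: 6385/206 ≈ 30.995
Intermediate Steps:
V(t) = 1/(2 + t)
R(G, l) = 1 (R(G, l) = √1 = 1)
V(-208) - (-33 + 2*R(-8, -10)) = 1/(2 - 208) - (-33 + 2*1) = 1/(-206) - (-33 + 2) = -1/206 - 1*(-31) = -1/206 + 31 = 6385/206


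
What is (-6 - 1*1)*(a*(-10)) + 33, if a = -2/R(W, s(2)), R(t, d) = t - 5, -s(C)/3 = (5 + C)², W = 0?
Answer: 61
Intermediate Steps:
s(C) = -3*(5 + C)²
R(t, d) = -5 + t
a = ⅖ (a = -2/(-5 + 0) = -2/(-5) = -2*(-⅕) = ⅖ ≈ 0.40000)
(-6 - 1*1)*(a*(-10)) + 33 = (-6 - 1*1)*((⅖)*(-10)) + 33 = (-6 - 1)*(-4) + 33 = -7*(-4) + 33 = 28 + 33 = 61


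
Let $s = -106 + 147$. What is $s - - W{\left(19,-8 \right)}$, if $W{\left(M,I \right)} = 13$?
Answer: $54$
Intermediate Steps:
$s = 41$
$s - - W{\left(19,-8 \right)} = 41 - \left(-1\right) 13 = 41 - -13 = 41 + 13 = 54$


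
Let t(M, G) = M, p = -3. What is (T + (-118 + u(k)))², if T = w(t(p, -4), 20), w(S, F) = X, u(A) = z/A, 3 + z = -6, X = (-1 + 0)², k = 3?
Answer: 14400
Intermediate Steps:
X = 1 (X = (-1)² = 1)
z = -9 (z = -3 - 6 = -9)
u(A) = -9/A
w(S, F) = 1
T = 1
(T + (-118 + u(k)))² = (1 + (-118 - 9/3))² = (1 + (-118 - 9*⅓))² = (1 + (-118 - 3))² = (1 - 121)² = (-120)² = 14400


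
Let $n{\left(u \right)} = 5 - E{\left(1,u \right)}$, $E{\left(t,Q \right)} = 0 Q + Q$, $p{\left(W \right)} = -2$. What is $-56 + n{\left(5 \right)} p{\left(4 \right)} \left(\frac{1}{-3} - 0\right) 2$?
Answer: $-56$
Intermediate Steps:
$E{\left(t,Q \right)} = Q$ ($E{\left(t,Q \right)} = 0 + Q = Q$)
$n{\left(u \right)} = 5 - u$
$-56 + n{\left(5 \right)} p{\left(4 \right)} \left(\frac{1}{-3} - 0\right) 2 = -56 + \left(5 - 5\right) \left(-2\right) \left(\frac{1}{-3} - 0\right) 2 = -56 + \left(5 - 5\right) \left(-2\right) \left(- \frac{1}{3} + \left(-5 + 5\right)\right) 2 = -56 + 0 \left(-2\right) \left(- \frac{1}{3} + 0\right) 2 = -56 + 0 \left(\left(- \frac{1}{3}\right) 2\right) = -56 + 0 \left(- \frac{2}{3}\right) = -56 + 0 = -56$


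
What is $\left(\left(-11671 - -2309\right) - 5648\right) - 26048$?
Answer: $-41058$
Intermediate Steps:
$\left(\left(-11671 - -2309\right) - 5648\right) - 26048 = \left(\left(-11671 + \left(-31 + 2340\right)\right) - 5648\right) - 26048 = \left(\left(-11671 + 2309\right) - 5648\right) - 26048 = \left(-9362 - 5648\right) - 26048 = -15010 - 26048 = -41058$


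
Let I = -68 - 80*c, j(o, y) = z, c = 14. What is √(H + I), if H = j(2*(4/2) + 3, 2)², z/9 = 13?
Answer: 3*√1389 ≈ 111.81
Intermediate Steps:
z = 117 (z = 9*13 = 117)
j(o, y) = 117
I = -1188 (I = -68 - 80*14 = -68 - 1120 = -1188)
H = 13689 (H = 117² = 13689)
√(H + I) = √(13689 - 1188) = √12501 = 3*√1389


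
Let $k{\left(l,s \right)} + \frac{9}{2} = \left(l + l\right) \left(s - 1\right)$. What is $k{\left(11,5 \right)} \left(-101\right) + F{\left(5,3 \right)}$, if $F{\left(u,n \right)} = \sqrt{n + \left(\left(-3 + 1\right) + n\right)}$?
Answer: $- \frac{16863}{2} \approx -8431.5$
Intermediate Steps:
$k{\left(l,s \right)} = - \frac{9}{2} + 2 l \left(-1 + s\right)$ ($k{\left(l,s \right)} = - \frac{9}{2} + \left(l + l\right) \left(s - 1\right) = - \frac{9}{2} + 2 l \left(-1 + s\right)$)
$F{\left(u,n \right)} = \sqrt{-2 + 2 n}$ ($F{\left(u,n \right)} = \sqrt{n + \left(-2 + n\right)} = \sqrt{-2 + 2 n}$)
$k{\left(11,5 \right)} \left(-101\right) + F{\left(5,3 \right)} = \left(- \frac{9}{2} - 22 + 2 \cdot 11 \cdot 5\right) \left(-101\right) + \sqrt{-2 + 2 \cdot 3} = \left(- \frac{9}{2} - 22 + 110\right) \left(-101\right) + \sqrt{-2 + 6} = \frac{167}{2} \left(-101\right) + \sqrt{4} = - \frac{16867}{2} + 2 = - \frac{16863}{2}$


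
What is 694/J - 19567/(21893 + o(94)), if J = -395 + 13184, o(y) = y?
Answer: -3729895/4463361 ≈ -0.83567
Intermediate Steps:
J = 12789
694/J - 19567/(21893 + o(94)) = 694/12789 - 19567/(21893 + 94) = 694*(1/12789) - 19567/21987 = 694/12789 - 19567*1/21987 = 694/12789 - 19567/21987 = -3729895/4463361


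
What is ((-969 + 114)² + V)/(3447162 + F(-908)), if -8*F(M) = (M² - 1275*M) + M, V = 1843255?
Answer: 514856/639901 ≈ 0.80459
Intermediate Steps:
F(M) = -M²/8 + 637*M/4 (F(M) = -((M² - 1275*M) + M)/8 = -(M² - 1274*M)/8 = -M²/8 + 637*M/4)
((-969 + 114)² + V)/(3447162 + F(-908)) = ((-969 + 114)² + 1843255)/(3447162 + (⅛)*(-908)*(1274 - 1*(-908))) = ((-855)² + 1843255)/(3447162 + (⅛)*(-908)*(1274 + 908)) = (731025 + 1843255)/(3447162 + (⅛)*(-908)*2182) = 2574280/(3447162 - 247657) = 2574280/3199505 = 2574280*(1/3199505) = 514856/639901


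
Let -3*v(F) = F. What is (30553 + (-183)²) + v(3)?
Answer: 64041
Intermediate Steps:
v(F) = -F/3
(30553 + (-183)²) + v(3) = (30553 + (-183)²) - ⅓*3 = (30553 + 33489) - 1 = 64042 - 1 = 64041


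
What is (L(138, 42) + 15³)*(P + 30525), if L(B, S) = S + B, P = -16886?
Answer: 48486645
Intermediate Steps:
L(B, S) = B + S
(L(138, 42) + 15³)*(P + 30525) = ((138 + 42) + 15³)*(-16886 + 30525) = (180 + 3375)*13639 = 3555*13639 = 48486645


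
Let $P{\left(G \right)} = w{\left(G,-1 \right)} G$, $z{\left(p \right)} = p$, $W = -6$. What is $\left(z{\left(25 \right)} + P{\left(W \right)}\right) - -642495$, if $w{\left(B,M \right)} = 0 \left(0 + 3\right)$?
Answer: $642520$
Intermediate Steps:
$w{\left(B,M \right)} = 0$ ($w{\left(B,M \right)} = 0 \cdot 3 = 0$)
$P{\left(G \right)} = 0$ ($P{\left(G \right)} = 0 G = 0$)
$\left(z{\left(25 \right)} + P{\left(W \right)}\right) - -642495 = \left(25 + 0\right) - -642495 = 25 + 642495 = 642520$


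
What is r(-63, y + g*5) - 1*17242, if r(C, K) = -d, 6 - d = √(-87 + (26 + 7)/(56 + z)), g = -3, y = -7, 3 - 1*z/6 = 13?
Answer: -17248 + I*√381/2 ≈ -17248.0 + 9.7596*I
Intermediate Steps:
z = -60 (z = 18 - 6*13 = 18 - 78 = -60)
d = 6 - I*√381/2 (d = 6 - √(-87 + (26 + 7)/(56 - 60)) = 6 - √(-87 + 33/(-4)) = 6 - √(-87 + 33*(-¼)) = 6 - √(-87 - 33/4) = 6 - √(-381/4) = 6 - I*√381/2 ≈ 6.0 - 9.7596*I)
r(C, K) = -6 + I*√381/2 (r(C, K) = -(6 - I*√381/2) = -6 + I*√381/2)
r(-63, y + g*5) - 1*17242 = (-6 + I*√381/2) - 1*17242 = (-6 + I*√381/2) - 17242 = -17248 + I*√381/2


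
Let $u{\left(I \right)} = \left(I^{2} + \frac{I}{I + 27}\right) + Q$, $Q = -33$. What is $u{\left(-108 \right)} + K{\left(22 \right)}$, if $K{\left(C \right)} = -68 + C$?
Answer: $\frac{34759}{3} \approx 11586.0$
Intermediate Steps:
$u{\left(I \right)} = -33 + I^{2} + \frac{I}{27 + I}$ ($u{\left(I \right)} = \left(I^{2} + \frac{I}{I + 27}\right) - 33 = \left(I^{2} + \frac{I}{27 + I}\right) - 33 = -33 + I^{2} + \frac{I}{27 + I}$)
$u{\left(-108 \right)} + K{\left(22 \right)} = \frac{-891 + \left(-108\right)^{3} - -3456 + 27 \left(-108\right)^{2}}{27 - 108} + \left(-68 + 22\right) = \frac{-891 - 1259712 + 3456 + 27 \cdot 11664}{-81} - 46 = - \frac{-891 - 1259712 + 3456 + 314928}{81} - 46 = \left(- \frac{1}{81}\right) \left(-942219\right) - 46 = \frac{34897}{3} - 46 = \frac{34759}{3}$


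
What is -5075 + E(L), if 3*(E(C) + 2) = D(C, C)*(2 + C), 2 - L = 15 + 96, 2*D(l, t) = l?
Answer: -18799/6 ≈ -3133.2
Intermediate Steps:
D(l, t) = l/2
L = -109 (L = 2 - (15 + 96) = 2 - 1*111 = 2 - 111 = -109)
E(C) = -2 + C*(2 + C)/6 (E(C) = -2 + ((C/2)*(2 + C))/3 = -2 + (C*(2 + C)/2)/3 = -2 + C*(2 + C)/6)
-5075 + E(L) = -5075 + (-2 + (⅓)*(-109) + (⅙)*(-109)²) = -5075 + (-2 - 109/3 + (⅙)*11881) = -5075 + (-2 - 109/3 + 11881/6) = -5075 + 11651/6 = -18799/6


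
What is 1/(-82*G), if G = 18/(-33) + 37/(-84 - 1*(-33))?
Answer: 561/58466 ≈ 0.0095953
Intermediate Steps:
G = -713/561 (G = 18*(-1/33) + 37/(-84 + 33) = -6/11 + 37/(-51) = -6/11 + 37*(-1/51) = -6/11 - 37/51 = -713/561 ≈ -1.2709)
1/(-82*G) = 1/(-82*(-713/561)) = 1/(58466/561) = 561/58466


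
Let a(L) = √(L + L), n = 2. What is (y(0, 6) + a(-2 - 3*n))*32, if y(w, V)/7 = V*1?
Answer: 1344 + 128*I ≈ 1344.0 + 128.0*I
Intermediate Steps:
y(w, V) = 7*V (y(w, V) = 7*(V*1) = 7*V)
a(L) = √2*√L (a(L) = √(2*L) = √2*√L)
(y(0, 6) + a(-2 - 3*n))*32 = (7*6 + √2*√(-2 - 3*2))*32 = (42 + √2*√(-2 - 6))*32 = (42 + √2*√(-8))*32 = (42 + √2*(2*I*√2))*32 = (42 + 4*I)*32 = 1344 + 128*I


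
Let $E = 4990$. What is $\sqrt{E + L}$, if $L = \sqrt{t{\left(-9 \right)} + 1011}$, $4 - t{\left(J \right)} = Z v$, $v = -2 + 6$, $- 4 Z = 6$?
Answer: $\sqrt{4990 + \sqrt{1021}} \approx 70.866$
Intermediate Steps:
$Z = - \frac{3}{2}$ ($Z = \left(- \frac{1}{4}\right) 6 = - \frac{3}{2} \approx -1.5$)
$v = 4$
$t{\left(J \right)} = 10$ ($t{\left(J \right)} = 4 - \left(- \frac{3}{2}\right) 4 = 4 - -6 = 4 + 6 = 10$)
$L = \sqrt{1021}$ ($L = \sqrt{10 + 1011} = \sqrt{1021} \approx 31.953$)
$\sqrt{E + L} = \sqrt{4990 + \sqrt{1021}}$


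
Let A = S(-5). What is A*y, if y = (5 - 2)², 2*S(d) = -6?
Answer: -27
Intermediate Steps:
S(d) = -3 (S(d) = (½)*(-6) = -3)
y = 9 (y = 3² = 9)
A = -3
A*y = -3*9 = -27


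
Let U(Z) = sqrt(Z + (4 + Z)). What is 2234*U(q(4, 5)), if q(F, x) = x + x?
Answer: 4468*sqrt(6) ≈ 10944.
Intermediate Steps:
q(F, x) = 2*x
U(Z) = sqrt(4 + 2*Z)
2234*U(q(4, 5)) = 2234*sqrt(4 + 2*(2*5)) = 2234*sqrt(4 + 2*10) = 2234*sqrt(4 + 20) = 2234*sqrt(24) = 2234*(2*sqrt(6)) = 4468*sqrt(6)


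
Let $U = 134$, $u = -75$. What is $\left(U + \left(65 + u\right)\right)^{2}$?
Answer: $15376$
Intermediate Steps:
$\left(U + \left(65 + u\right)\right)^{2} = \left(134 + \left(65 - 75\right)\right)^{2} = \left(134 - 10\right)^{2} = 124^{2} = 15376$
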